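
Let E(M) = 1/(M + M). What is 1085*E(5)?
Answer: 217/2 ≈ 108.50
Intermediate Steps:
E(M) = 1/(2*M)
1085*E(5) = 1085*((½)/5) = 1085*((½)*(⅕)) = 1085*(⅒) = 217/2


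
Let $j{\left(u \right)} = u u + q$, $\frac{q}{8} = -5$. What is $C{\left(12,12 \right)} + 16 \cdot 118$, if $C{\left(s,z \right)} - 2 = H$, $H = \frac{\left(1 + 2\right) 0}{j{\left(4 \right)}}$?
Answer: $1890$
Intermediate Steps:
$q = -40$ ($q = 8 \left(-5\right) = -40$)
$j{\left(u \right)} = -40 + u^{2}$ ($j{\left(u \right)} = u u - 40 = u^{2} - 40 = -40 + u^{2}$)
$H = 0$ ($H = \frac{\left(1 + 2\right) 0}{-40 + 4^{2}} = \frac{3 \cdot 0}{-40 + 16} = \frac{0}{-24} = 0 \left(- \frac{1}{24}\right) = 0$)
$C{\left(s,z \right)} = 2$ ($C{\left(s,z \right)} = 2 + 0 = 2$)
$C{\left(12,12 \right)} + 16 \cdot 118 = 2 + 16 \cdot 118 = 2 + 1888 = 1890$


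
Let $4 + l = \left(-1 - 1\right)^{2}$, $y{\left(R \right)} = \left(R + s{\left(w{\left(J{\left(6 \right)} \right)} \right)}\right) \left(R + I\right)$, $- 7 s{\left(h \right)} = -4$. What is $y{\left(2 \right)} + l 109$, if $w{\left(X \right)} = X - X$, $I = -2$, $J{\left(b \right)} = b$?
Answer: $0$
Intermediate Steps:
$w{\left(X \right)} = 0$
$s{\left(h \right)} = \frac{4}{7}$ ($s{\left(h \right)} = \left(- \frac{1}{7}\right) \left(-4\right) = \frac{4}{7}$)
$y{\left(R \right)} = \left(-2 + R\right) \left(\frac{4}{7} + R\right)$ ($y{\left(R \right)} = \left(R + \frac{4}{7}\right) \left(R - 2\right) = \left(\frac{4}{7} + R\right) \left(-2 + R\right) = \left(-2 + R\right) \left(\frac{4}{7} + R\right)$)
$l = 0$ ($l = -4 + \left(-1 - 1\right)^{2} = -4 + \left(-2\right)^{2} = -4 + 4 = 0$)
$y{\left(2 \right)} + l 109 = \left(- \frac{8}{7} + 2^{2} - \frac{20}{7}\right) + 0 \cdot 109 = \left(- \frac{8}{7} + 4 - \frac{20}{7}\right) + 0 = 0 + 0 = 0$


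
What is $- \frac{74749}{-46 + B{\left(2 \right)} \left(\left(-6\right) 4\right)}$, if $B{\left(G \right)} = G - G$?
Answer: $\frac{74749}{46} \approx 1625.0$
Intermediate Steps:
$B{\left(G \right)} = 0$
$- \frac{74749}{-46 + B{\left(2 \right)} \left(\left(-6\right) 4\right)} = - \frac{74749}{-46 + 0 \left(\left(-6\right) 4\right)} = - \frac{74749}{-46 + 0 \left(-24\right)} = - \frac{74749}{-46 + 0} = - \frac{74749}{-46} = \left(-74749\right) \left(- \frac{1}{46}\right) = \frac{74749}{46}$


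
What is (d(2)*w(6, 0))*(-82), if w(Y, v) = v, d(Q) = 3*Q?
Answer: 0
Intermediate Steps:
(d(2)*w(6, 0))*(-82) = ((3*2)*0)*(-82) = (6*0)*(-82) = 0*(-82) = 0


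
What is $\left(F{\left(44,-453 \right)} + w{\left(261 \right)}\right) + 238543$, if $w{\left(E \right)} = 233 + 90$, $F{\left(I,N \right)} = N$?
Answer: $238413$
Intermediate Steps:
$w{\left(E \right)} = 323$
$\left(F{\left(44,-453 \right)} + w{\left(261 \right)}\right) + 238543 = \left(-453 + 323\right) + 238543 = -130 + 238543 = 238413$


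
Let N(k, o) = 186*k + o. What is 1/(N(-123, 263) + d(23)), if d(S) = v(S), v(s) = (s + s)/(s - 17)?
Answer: -3/67822 ≈ -4.4233e-5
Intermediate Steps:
N(k, o) = o + 186*k
v(s) = 2*s/(-17 + s) (v(s) = (2*s)/(-17 + s) = 2*s/(-17 + s))
d(S) = 2*S/(-17 + S)
1/(N(-123, 263) + d(23)) = 1/((263 + 186*(-123)) + 2*23/(-17 + 23)) = 1/((263 - 22878) + 2*23/6) = 1/(-22615 + 2*23*(⅙)) = 1/(-22615 + 23/3) = 1/(-67822/3) = -3/67822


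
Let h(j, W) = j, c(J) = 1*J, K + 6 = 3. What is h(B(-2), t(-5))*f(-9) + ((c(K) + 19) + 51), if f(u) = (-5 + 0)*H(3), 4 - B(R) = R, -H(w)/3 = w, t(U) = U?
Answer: 337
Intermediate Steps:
K = -3 (K = -6 + 3 = -3)
H(w) = -3*w
c(J) = J
B(R) = 4 - R
f(u) = 45 (f(u) = (-5 + 0)*(-3*3) = -5*(-9) = 45)
h(B(-2), t(-5))*f(-9) + ((c(K) + 19) + 51) = (4 - 1*(-2))*45 + ((-3 + 19) + 51) = (4 + 2)*45 + (16 + 51) = 6*45 + 67 = 270 + 67 = 337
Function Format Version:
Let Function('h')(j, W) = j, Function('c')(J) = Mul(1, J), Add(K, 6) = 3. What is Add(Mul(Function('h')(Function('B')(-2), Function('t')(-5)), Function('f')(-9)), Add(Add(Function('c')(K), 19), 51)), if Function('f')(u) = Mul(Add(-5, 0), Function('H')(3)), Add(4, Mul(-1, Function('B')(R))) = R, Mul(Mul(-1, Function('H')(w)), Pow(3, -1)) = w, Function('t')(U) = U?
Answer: 337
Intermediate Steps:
K = -3 (K = Add(-6, 3) = -3)
Function('H')(w) = Mul(-3, w)
Function('c')(J) = J
Function('B')(R) = Add(4, Mul(-1, R))
Function('f')(u) = 45 (Function('f')(u) = Mul(Add(-5, 0), Mul(-3, 3)) = Mul(-5, -9) = 45)
Add(Mul(Function('h')(Function('B')(-2), Function('t')(-5)), Function('f')(-9)), Add(Add(Function('c')(K), 19), 51)) = Add(Mul(Add(4, Mul(-1, -2)), 45), Add(Add(-3, 19), 51)) = Add(Mul(Add(4, 2), 45), Add(16, 51)) = Add(Mul(6, 45), 67) = Add(270, 67) = 337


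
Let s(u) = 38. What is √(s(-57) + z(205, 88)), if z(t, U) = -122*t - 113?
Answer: I*√25085 ≈ 158.38*I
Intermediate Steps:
z(t, U) = -113 - 122*t
√(s(-57) + z(205, 88)) = √(38 + (-113 - 122*205)) = √(38 + (-113 - 25010)) = √(38 - 25123) = √(-25085) = I*√25085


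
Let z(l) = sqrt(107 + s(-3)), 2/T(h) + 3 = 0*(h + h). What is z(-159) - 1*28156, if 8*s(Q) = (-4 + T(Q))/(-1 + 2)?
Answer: -28156 + sqrt(3831)/6 ≈ -28146.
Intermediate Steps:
T(h) = -2/3 (T(h) = 2/(-3 + 0*(h + h)) = 2/(-3 + 0*(2*h)) = 2/(-3 + 0) = 2/(-3) = 2*(-1/3) = -2/3)
s(Q) = -7/12 (s(Q) = ((-4 - 2/3)/(-1 + 2))/8 = (-14/3/1)/8 = (-14/3*1)/8 = (1/8)*(-14/3) = -7/12)
z(l) = sqrt(3831)/6 (z(l) = sqrt(107 - 7/12) = sqrt(1277/12) = sqrt(3831)/6)
z(-159) - 1*28156 = sqrt(3831)/6 - 1*28156 = sqrt(3831)/6 - 28156 = -28156 + sqrt(3831)/6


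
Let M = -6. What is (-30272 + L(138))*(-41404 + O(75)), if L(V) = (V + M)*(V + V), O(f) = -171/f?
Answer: -1275313424/5 ≈ -2.5506e+8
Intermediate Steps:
L(V) = 2*V*(-6 + V) (L(V) = (V - 6)*(V + V) = (-6 + V)*(2*V) = 2*V*(-6 + V))
(-30272 + L(138))*(-41404 + O(75)) = (-30272 + 2*138*(-6 + 138))*(-41404 - 171/75) = (-30272 + 2*138*132)*(-41404 - 171*1/75) = (-30272 + 36432)*(-41404 - 57/25) = 6160*(-1035157/25) = -1275313424/5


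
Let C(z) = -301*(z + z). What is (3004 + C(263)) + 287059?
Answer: 131737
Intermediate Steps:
C(z) = -602*z
(3004 + C(263)) + 287059 = (3004 - 602*263) + 287059 = (3004 - 158326) + 287059 = -155322 + 287059 = 131737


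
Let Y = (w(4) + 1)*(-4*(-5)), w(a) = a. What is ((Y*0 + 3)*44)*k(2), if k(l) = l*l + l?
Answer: 792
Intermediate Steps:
Y = 100 (Y = (4 + 1)*(-4*(-5)) = 5*(-1*(-20)) = 5*20 = 100)
k(l) = l + l**2 (k(l) = l**2 + l = l + l**2)
((Y*0 + 3)*44)*k(2) = ((100*0 + 3)*44)*(2*(1 + 2)) = ((0 + 3)*44)*(2*3) = (3*44)*6 = 132*6 = 792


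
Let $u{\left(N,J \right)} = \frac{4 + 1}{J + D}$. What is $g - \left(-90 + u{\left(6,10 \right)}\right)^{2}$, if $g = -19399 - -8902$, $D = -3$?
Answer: $- \frac{904978}{49} \approx -18469.0$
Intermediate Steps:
$u{\left(N,J \right)} = \frac{5}{-3 + J}$ ($u{\left(N,J \right)} = \frac{4 + 1}{J - 3} = \frac{5}{-3 + J}$)
$g = -10497$ ($g = -19399 + 8902 = -10497$)
$g - \left(-90 + u{\left(6,10 \right)}\right)^{2} = -10497 - \left(-90 + \frac{5}{-3 + 10}\right)^{2} = -10497 - \left(-90 + \frac{5}{7}\right)^{2} = -10497 - \left(- \frac{625}{7}\right)^{2} = -10497 - \frac{390625}{49} = - \frac{904978}{49}$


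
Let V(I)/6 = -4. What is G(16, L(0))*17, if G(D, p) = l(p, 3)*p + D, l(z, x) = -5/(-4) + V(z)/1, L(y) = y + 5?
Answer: -6647/4 ≈ -1661.8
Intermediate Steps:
L(y) = 5 + y
V(I) = -24 (V(I) = 6*(-4) = -24)
l(z, x) = -91/4 (l(z, x) = -5/(-4) - 24/1 = -5*(-1/4) - 24*1 = 5/4 - 24 = -91/4)
G(D, p) = D - 91*p/4 (G(D, p) = -91*p/4 + D = D - 91*p/4)
G(16, L(0))*17 = (16 - 91*(5 + 0)/4)*17 = (16 - 91/4*5)*17 = (16 - 455/4)*17 = -391/4*17 = -6647/4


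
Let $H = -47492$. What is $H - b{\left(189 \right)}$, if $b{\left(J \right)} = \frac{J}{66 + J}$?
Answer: $- \frac{4036883}{85} \approx -47493.0$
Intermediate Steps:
$H - b{\left(189 \right)} = -47492 - \frac{189}{66 + 189} = -47492 - \frac{189}{255} = -47492 - 189 \cdot \frac{1}{255} = -47492 - \frac{63}{85} = - \frac{4036883}{85}$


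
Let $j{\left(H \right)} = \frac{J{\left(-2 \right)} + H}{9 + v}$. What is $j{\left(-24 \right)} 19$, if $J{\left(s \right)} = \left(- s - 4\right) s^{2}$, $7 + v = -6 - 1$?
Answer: $\frac{608}{5} \approx 121.6$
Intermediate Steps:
$v = -14$ ($v = -7 - 7 = -14$)
$J{\left(s \right)} = s^{2} \left(-4 - s\right)$ ($J{\left(s \right)} = \left(-4 - s\right) s^{2} = s^{2} \left(-4 - s\right)$)
$j{\left(H \right)} = \frac{8}{5} - \frac{H}{5}$ ($j{\left(H \right)} = \frac{\left(-2\right)^{2} \left(-4 - -2\right) + H}{9 - 14} = \frac{4 \left(-4 + 2\right) + H}{-5} = \left(4 \left(-2\right) + H\right) \left(- \frac{1}{5}\right) = \left(-8 + H\right) \left(- \frac{1}{5}\right) = \frac{8}{5} - \frac{H}{5}$)
$j{\left(-24 \right)} 19 = \left(\frac{8}{5} - - \frac{24}{5}\right) 19 = \left(\frac{8}{5} + \frac{24}{5}\right) 19 = \frac{32}{5} \cdot 19 = \frac{608}{5}$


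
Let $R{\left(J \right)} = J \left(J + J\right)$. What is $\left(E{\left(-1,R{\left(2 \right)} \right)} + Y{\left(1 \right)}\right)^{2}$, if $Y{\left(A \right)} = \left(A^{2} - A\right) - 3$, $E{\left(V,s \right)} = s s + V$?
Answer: $3600$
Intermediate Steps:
$R{\left(J \right)} = 2 J^{2}$ ($R{\left(J \right)} = J 2 J = 2 J^{2}$)
$E{\left(V,s \right)} = V + s^{2}$ ($E{\left(V,s \right)} = s^{2} + V = V + s^{2}$)
$Y{\left(A \right)} = -3 + A^{2} - A$
$\left(E{\left(-1,R{\left(2 \right)} \right)} + Y{\left(1 \right)}\right)^{2} = \left(\left(-1 + \left(2 \cdot 2^{2}\right)^{2}\right) - \left(4 - 1\right)\right)^{2} = \left(\left(-1 + \left(2 \cdot 4\right)^{2}\right) - 3\right)^{2} = \left(\left(-1 + 8^{2}\right) - 3\right)^{2} = \left(\left(-1 + 64\right) - 3\right)^{2} = \left(63 - 3\right)^{2} = 60^{2} = 3600$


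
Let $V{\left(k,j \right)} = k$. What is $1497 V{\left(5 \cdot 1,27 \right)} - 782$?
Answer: $6703$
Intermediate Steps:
$1497 V{\left(5 \cdot 1,27 \right)} - 782 = 1497 \cdot 5 \cdot 1 - 782 = 1497 \cdot 5 - 782 = 7485 - 782 = 6703$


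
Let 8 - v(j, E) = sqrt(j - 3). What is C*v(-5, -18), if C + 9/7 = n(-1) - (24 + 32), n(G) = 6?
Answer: -2872/7 + 718*I*sqrt(2)/7 ≈ -410.29 + 145.06*I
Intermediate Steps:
v(j, E) = 8 - sqrt(-3 + j) (v(j, E) = 8 - sqrt(j - 3) = 8 - sqrt(-3 + j))
C = -359/7 (C = -9/7 + (6 - (24 + 32)) = -9/7 + (6 - 1*56) = -9/7 + (6 - 56) = -9/7 - 50 = -359/7 ≈ -51.286)
C*v(-5, -18) = -359*(8 - sqrt(-3 - 5))/7 = -359*(8 - sqrt(-8))/7 = -359*(8 - 2*I*sqrt(2))/7 = -2872/7 + 718*I*sqrt(2)/7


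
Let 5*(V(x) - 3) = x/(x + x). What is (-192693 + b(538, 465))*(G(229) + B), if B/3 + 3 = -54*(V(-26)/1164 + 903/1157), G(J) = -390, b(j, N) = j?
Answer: 45362056560339/448916 ≈ 1.0105e+8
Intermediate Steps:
V(x) = 31/10 (V(x) = 3 + (x/(x + x))/5 = 3 + (x/((2*x)))/5 = 3 + ((1/(2*x))*x)/5 = 3 + (⅕)*(½) = 3 + ⅒ = 31/10)
B = -304964469/2244580 (B = -9 + 3*(-54*((31/10)/1164 + 903/1157)) = -9 + 3*(-54*((31/10)*(1/1164) + 903*(1/1157))) = -9 + 3*(-54*(31/11640 + 903/1157)) = -9 + 3*(-54*10546787/13467480) = -9 + 3*(-94921083/2244580) = -9 - 284763249/2244580 = -304964469/2244580 ≈ -135.87)
(-192693 + b(538, 465))*(G(229) + B) = (-192693 + 538)*(-390 - 304964469/2244580) = -192155*(-1180350669/2244580) = 45362056560339/448916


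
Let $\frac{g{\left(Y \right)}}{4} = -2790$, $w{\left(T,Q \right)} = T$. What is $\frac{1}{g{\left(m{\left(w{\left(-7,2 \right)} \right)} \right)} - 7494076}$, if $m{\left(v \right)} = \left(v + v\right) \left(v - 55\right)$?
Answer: $- \frac{1}{7505236} \approx -1.3324 \cdot 10^{-7}$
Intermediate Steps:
$m{\left(v \right)} = 2 v \left(-55 + v\right)$
$g{\left(Y \right)} = -11160$ ($g{\left(Y \right)} = 4 \left(-2790\right) = -11160$)
$\frac{1}{g{\left(m{\left(w{\left(-7,2 \right)} \right)} \right)} - 7494076} = \frac{1}{-11160 - 7494076} = \frac{1}{-7505236} = - \frac{1}{7505236}$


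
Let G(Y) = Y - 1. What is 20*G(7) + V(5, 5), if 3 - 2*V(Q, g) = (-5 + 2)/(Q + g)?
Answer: 2433/20 ≈ 121.65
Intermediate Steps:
V(Q, g) = 3/2 + 3/(2*(Q + g)) (V(Q, g) = 3/2 - (-5 + 2)/(2*(Q + g)) = 3/2 - (-3)/(2*(Q + g)) = 3/2 + 3/(2*(Q + g)))
G(Y) = -1 + Y
20*G(7) + V(5, 5) = 20*(-1 + 7) + 3*(1 + 5 + 5)/(2*(5 + 5)) = 20*6 + (3/2)*11/10 = 120 + (3/2)*(1/10)*11 = 120 + 33/20 = 2433/20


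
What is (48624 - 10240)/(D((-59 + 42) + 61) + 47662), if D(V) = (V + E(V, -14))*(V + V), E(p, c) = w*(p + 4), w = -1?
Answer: 19192/23655 ≈ 0.81133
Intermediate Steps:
E(p, c) = -4 - p (E(p, c) = -(p + 4) = -(4 + p) = -4 - p)
D(V) = -8*V (D(V) = (V + (-4 - V))*(V + V) = -8*V)
(48624 - 10240)/(D((-59 + 42) + 61) + 47662) = (48624 - 10240)/(-8*((-59 + 42) + 61) + 47662) = 38384/(-8*(-17 + 61) + 47662) = 38384/(-8*44 + 47662) = 38384/(-352 + 47662) = 38384/47310 = 38384*(1/47310) = 19192/23655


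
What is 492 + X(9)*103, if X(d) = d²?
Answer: 8835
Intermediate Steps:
492 + X(9)*103 = 492 + 9²*103 = 492 + 81*103 = 492 + 8343 = 8835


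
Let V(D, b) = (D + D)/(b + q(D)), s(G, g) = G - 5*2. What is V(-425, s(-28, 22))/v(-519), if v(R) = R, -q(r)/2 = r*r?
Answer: -425/93754236 ≈ -4.5331e-6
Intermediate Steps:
q(r) = -2*r² (q(r) = -2*r*r = -2*r²)
s(G, g) = -10 + G (s(G, g) = G - 10 = -10 + G)
V(D, b) = 2*D/(b - 2*D²) (V(D, b) = (D + D)/(b - 2*D²) = (2*D)/(b - 2*D²) = 2*D/(b - 2*D²))
V(-425, s(-28, 22))/v(-519) = (2*(-425)/((-10 - 28) - 2*(-425)²))/(-519) = (2*(-425)/(-38 - 2*180625))*(-1/519) = (2*(-425)/(-38 - 361250))*(-1/519) = (2*(-425)/(-361288))*(-1/519) = (2*(-425)*(-1/361288))*(-1/519) = (425/180644)*(-1/519) = -425/93754236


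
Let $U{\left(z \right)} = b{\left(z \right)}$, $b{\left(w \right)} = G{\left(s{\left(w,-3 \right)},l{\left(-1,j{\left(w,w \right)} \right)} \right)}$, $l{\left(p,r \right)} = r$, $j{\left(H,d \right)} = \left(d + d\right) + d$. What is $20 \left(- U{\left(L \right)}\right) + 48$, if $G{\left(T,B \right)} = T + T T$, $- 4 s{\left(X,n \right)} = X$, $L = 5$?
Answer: $\frac{167}{4} \approx 41.75$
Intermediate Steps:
$j{\left(H,d \right)} = 3 d$ ($j{\left(H,d \right)} = 2 d + d = 3 d$)
$s{\left(X,n \right)} = - \frac{X}{4}$
$G{\left(T,B \right)} = T + T^{2}$
$b{\left(w \right)} = - \frac{w \left(1 - \frac{w}{4}\right)}{4}$ ($b{\left(w \right)} = - \frac{w}{4} \left(1 - \frac{w}{4}\right) = - \frac{w \left(1 - \frac{w}{4}\right)}{4}$)
$U{\left(z \right)} = \frac{z \left(-4 + z\right)}{16}$
$20 \left(- U{\left(L \right)}\right) + 48 = 20 \left(- \frac{5 \left(-4 + 5\right)}{16}\right) + 48 = 20 \left(- \frac{5 \cdot 1}{16}\right) + 48 = 20 \left(\left(-1\right) \frac{5}{16}\right) + 48 = 20 \left(- \frac{5}{16}\right) + 48 = - \frac{25}{4} + 48 = \frac{167}{4}$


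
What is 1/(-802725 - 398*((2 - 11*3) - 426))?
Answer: -1/620839 ≈ -1.6107e-6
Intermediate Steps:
1/(-802725 - 398*((2 - 11*3) - 426)) = 1/(-802725 - 398*((2 - 33) - 426)) = 1/(-802725 - 398*(-31 - 426)) = 1/(-802725 - 398*(-457)) = 1/(-802725 + 181886) = 1/(-620839) = -1/620839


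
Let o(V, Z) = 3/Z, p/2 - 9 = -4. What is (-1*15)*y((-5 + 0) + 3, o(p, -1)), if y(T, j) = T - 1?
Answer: 45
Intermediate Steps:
p = 10 (p = 18 + 2*(-4) = 18 - 8 = 10)
y(T, j) = -1 + T
(-1*15)*y((-5 + 0) + 3, o(p, -1)) = (-1*15)*(-1 + ((-5 + 0) + 3)) = -15*(-1 + (-5 + 3)) = -15*(-1 - 2) = -15*(-3) = 45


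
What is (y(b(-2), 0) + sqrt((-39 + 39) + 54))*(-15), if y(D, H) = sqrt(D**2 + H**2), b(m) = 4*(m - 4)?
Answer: -360 - 45*sqrt(6) ≈ -470.23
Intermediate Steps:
b(m) = -16 + 4*m (b(m) = 4*(-4 + m) = -16 + 4*m)
(y(b(-2), 0) + sqrt((-39 + 39) + 54))*(-15) = (sqrt((-16 + 4*(-2))**2 + 0**2) + sqrt((-39 + 39) + 54))*(-15) = (sqrt((-16 - 8)**2 + 0) + sqrt(0 + 54))*(-15) = (sqrt((-24)**2 + 0) + sqrt(54))*(-15) = (sqrt(576 + 0) + 3*sqrt(6))*(-15) = (sqrt(576) + 3*sqrt(6))*(-15) = (24 + 3*sqrt(6))*(-15) = -360 - 45*sqrt(6)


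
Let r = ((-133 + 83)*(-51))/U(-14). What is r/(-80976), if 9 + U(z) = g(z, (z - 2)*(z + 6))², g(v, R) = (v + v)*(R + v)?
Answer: -85/27501757416 ≈ -3.0907e-9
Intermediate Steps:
g(v, R) = 2*v*(R + v) (g(v, R) = (2*v)*(R + v) = 2*v*(R + v))
U(z) = -9 + 4*z²*(z + (-2 + z)*(6 + z))² (U(z) = -9 + (2*z*((z - 2)*(z + 6) + z))² = -9 + (2*z*((-2 + z)*(6 + z) + z))² = -9 + (2*z*(z + (-2 + z)*(6 + z)))² = -9 + 4*z²*(z + (-2 + z)*(6 + z))²)
r = 170/679257 (r = ((-133 + 83)*(-51))/(-9 + 4*(-14)²*(-12 + (-14)² + 5*(-14))²) = (-50*(-51))/(-9 + 4*196*(-12 + 196 - 70)²) = 2550/(-9 + 4*196*114²) = 2550/(-9 + 4*196*12996) = 2550/(-9 + 10188864) = 2550/10188855 = 2550*(1/10188855) = 170/679257 ≈ 0.00025027)
r/(-80976) = (170/679257)/(-80976) = (170/679257)*(-1/80976) = -85/27501757416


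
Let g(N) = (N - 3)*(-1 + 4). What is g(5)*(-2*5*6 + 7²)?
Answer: -66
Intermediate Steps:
g(N) = -9 + 3*N (g(N) = (-3 + N)*3 = -9 + 3*N)
g(5)*(-2*5*6 + 7²) = (-9 + 3*5)*(-2*5*6 + 7²) = (-9 + 15)*(-10*6 + 49) = 6*(-60 + 49) = 6*(-11) = -66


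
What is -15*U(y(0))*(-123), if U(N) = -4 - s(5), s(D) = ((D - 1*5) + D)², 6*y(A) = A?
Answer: -53505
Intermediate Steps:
y(A) = A/6
s(D) = (-5 + 2*D)² (s(D) = ((D - 5) + D)² = ((-5 + D) + D)² = (-5 + 2*D)²)
U(N) = -29 (U(N) = -4 - (-5 + 2*5)² = -4 - (-5 + 10)² = -4 - 1*5² = -4 - 1*25 = -4 - 25 = -29)
-15*U(y(0))*(-123) = -15*(-29)*(-123) = 435*(-123) = -53505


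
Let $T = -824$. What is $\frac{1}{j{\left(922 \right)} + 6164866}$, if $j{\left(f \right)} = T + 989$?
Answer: $\frac{1}{6165031} \approx 1.6221 \cdot 10^{-7}$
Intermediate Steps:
$j{\left(f \right)} = 165$ ($j{\left(f \right)} = -824 + 989 = 165$)
$\frac{1}{j{\left(922 \right)} + 6164866} = \frac{1}{165 + 6164866} = \frac{1}{6165031}$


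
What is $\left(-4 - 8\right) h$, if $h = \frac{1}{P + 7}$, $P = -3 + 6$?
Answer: $- \frac{6}{5} \approx -1.2$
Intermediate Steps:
$P = 3$
$h = \frac{1}{10}$ ($h = \frac{1}{3 + 7} = \frac{1}{10} \approx 0.1$)
$\left(-4 - 8\right) h = \left(-4 - 8\right) \frac{1}{10} = \left(-12\right) \frac{1}{10} = - \frac{6}{5}$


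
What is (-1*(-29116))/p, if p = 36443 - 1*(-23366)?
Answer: 29116/59809 ≈ 0.48682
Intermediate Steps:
p = 59809 (p = 36443 + 23366 = 59809)
(-1*(-29116))/p = -1*(-29116)/59809 = 29116*(1/59809) = 29116/59809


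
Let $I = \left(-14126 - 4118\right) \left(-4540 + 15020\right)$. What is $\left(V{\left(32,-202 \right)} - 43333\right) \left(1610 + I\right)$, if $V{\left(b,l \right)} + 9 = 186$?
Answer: $8251233429560$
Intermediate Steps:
$V{\left(b,l \right)} = 177$ ($V{\left(b,l \right)} = -9 + 186 = 177$)
$I = -191197120$ ($I = \left(-18244\right) 10480 = -191197120$)
$\left(V{\left(32,-202 \right)} - 43333\right) \left(1610 + I\right) = \left(177 - 43333\right) \left(1610 - 191197120\right) = \left(-43156\right) \left(-191195510\right) = 8251233429560$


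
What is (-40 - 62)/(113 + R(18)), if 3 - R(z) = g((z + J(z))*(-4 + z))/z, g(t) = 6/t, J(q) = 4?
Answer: -94248/107183 ≈ -0.87932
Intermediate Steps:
R(z) = 3 - 6/(z*(-4 + z)*(4 + z)) (R(z) = 3 - 6/(((z + 4)*(-4 + z)))/z = 3 - 6/(((4 + z)*(-4 + z)))/z = 3 - 6/(((-4 + z)*(4 + z)))/z = 3 - 6*(1/((-4 + z)*(4 + z)))/z = 3 - 6/((-4 + z)*(4 + z))/z = 3 - 6/(z*(-4 + z)*(4 + z)))
(-40 - 62)/(113 + R(18)) = (-40 - 62)/(113 + 3*(-2 + 18*(-16 + 18**2))/(18*(-16 + 18**2))) = -102/(113 + 3*(1/18)*(-2 + 18*(-16 + 324))/(-16 + 324)) = -102/(113 + 3*(1/18)*(-2 + 18*308)/308) = -102/(113 + 3*(1/18)*(1/308)*(-2 + 5544)) = -102/(113 + 3*(1/18)*(1/308)*5542) = -102/(113 + 2771/924) = -102/107183/924 = -102*924/107183 = -94248/107183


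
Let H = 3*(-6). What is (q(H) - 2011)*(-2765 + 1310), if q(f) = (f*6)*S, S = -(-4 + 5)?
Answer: 2768865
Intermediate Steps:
H = -18
S = -1 (S = -1*1 = -1)
q(f) = -6*f (q(f) = (f*6)*(-1) = (6*f)*(-1) = -6*f)
(q(H) - 2011)*(-2765 + 1310) = (-6*(-18) - 2011)*(-2765 + 1310) = (108 - 2011)*(-1455) = -1903*(-1455) = 2768865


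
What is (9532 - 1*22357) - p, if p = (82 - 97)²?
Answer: -13050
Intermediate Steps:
p = 225 (p = (-15)² = 225)
(9532 - 1*22357) - p = (9532 - 1*22357) - 1*225 = (9532 - 22357) - 225 = -12825 - 225 = -13050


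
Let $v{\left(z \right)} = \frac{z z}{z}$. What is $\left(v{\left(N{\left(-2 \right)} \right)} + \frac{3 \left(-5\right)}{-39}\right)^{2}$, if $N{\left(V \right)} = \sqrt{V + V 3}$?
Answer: $- \frac{1327}{169} + \frac{20 i \sqrt{2}}{13} \approx -7.8521 + 2.1757 i$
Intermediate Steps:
$N{\left(V \right)} = 2 \sqrt{V}$ ($N{\left(V \right)} = \sqrt{V + 3 V} = \sqrt{4 V} = 2 \sqrt{V}$)
$v{\left(z \right)} = z$ ($v{\left(z \right)} = \frac{z^{2}}{z} = z$)
$\left(v{\left(N{\left(-2 \right)} \right)} + \frac{3 \left(-5\right)}{-39}\right)^{2} = \left(2 \sqrt{-2} + \frac{3 \left(-5\right)}{-39}\right)^{2} = \left(2 i \sqrt{2} - - \frac{5}{13}\right)^{2} = \left(2 i \sqrt{2} + \frac{5}{13}\right)^{2} = \left(\frac{5}{13} + 2 i \sqrt{2}\right)^{2}$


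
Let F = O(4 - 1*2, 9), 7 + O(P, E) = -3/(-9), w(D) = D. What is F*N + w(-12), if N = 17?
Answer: -376/3 ≈ -125.33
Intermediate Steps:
O(P, E) = -20/3 (O(P, E) = -7 - 3/(-9) = -7 - 3*(-⅑) = -7 + ⅓ = -20/3)
F = -20/3 ≈ -6.6667
F*N + w(-12) = -20/3*17 - 12 = -340/3 - 12 = -376/3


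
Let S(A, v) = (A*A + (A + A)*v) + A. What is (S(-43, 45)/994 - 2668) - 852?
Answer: -1750472/497 ≈ -3522.1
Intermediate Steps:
S(A, v) = A + A² + 2*A*v (S(A, v) = (A² + (2*A)*v) + A = (A² + 2*A*v) + A = A + A² + 2*A*v)
(S(-43, 45)/994 - 2668) - 852 = (-43*(1 - 43 + 2*45)/994 - 2668) - 852 = (-43*(1 - 43 + 90)*(1/994) - 2668) - 852 = (-43*48*(1/994) - 2668) - 852 = (-2064*1/994 - 2668) - 852 = (-1032/497 - 2668) - 852 = -1327028/497 - 852 = -1750472/497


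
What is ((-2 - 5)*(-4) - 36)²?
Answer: 64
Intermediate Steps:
((-2 - 5)*(-4) - 36)² = (-7*(-4) - 36)² = (28 - 36)² = (-8)² = 64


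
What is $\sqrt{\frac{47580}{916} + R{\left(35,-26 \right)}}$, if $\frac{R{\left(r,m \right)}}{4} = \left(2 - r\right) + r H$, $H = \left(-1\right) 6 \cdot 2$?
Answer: $\frac{i \sqrt{92299137}}{229} \approx 41.953 i$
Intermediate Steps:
$H = -12$ ($H = \left(-6\right) 2 = -12$)
$R{\left(r,m \right)} = 8 - 52 r$ ($R{\left(r,m \right)} = 4 \left(\left(2 - r\right) + r \left(-12\right)\right) = 4 \left(\left(2 - r\right) - 12 r\right) = 4 \left(2 - 13 r\right) = 8 - 52 r$)
$\sqrt{\frac{47580}{916} + R{\left(35,-26 \right)}} = \sqrt{\frac{47580}{916} + \left(8 - 1820\right)} = \sqrt{47580 \cdot \frac{1}{916} + \left(8 - 1820\right)} = \sqrt{\frac{11895}{229} - 1812} = \sqrt{- \frac{403053}{229}} = \frac{i \sqrt{92299137}}{229}$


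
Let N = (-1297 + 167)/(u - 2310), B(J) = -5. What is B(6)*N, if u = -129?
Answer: -5650/2439 ≈ -2.3165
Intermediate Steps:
N = 1130/2439 (N = (-1297 + 167)/(-129 - 2310) = -1130/(-2439) = -1130*(-1/2439) = 1130/2439 ≈ 0.46330)
B(6)*N = -5*1130/2439 = -5650/2439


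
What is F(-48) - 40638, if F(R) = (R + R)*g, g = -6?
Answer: -40062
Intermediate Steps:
F(R) = -12*R (F(R) = (R + R)*(-6) = (2*R)*(-6) = -12*R)
F(-48) - 40638 = -12*(-48) - 40638 = 576 - 40638 = -40062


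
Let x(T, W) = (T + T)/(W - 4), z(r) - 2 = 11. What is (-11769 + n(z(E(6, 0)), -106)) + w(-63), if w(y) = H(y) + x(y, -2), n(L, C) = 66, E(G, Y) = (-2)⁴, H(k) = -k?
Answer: -11619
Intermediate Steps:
E(G, Y) = 16
z(r) = 13 (z(r) = 2 + 11 = 13)
x(T, W) = 2*T/(-4 + W) (x(T, W) = (2*T)/(-4 + W) = 2*T/(-4 + W))
w(y) = -4*y/3 (w(y) = -y + 2*y/(-4 - 2) = -y + 2*y/(-6) = -y + 2*y*(-⅙) = -y - y/3 = -4*y/3)
(-11769 + n(z(E(6, 0)), -106)) + w(-63) = (-11769 + 66) - 4/3*(-63) = -11703 + 84 = -11619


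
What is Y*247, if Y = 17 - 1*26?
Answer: -2223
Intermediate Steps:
Y = -9 (Y = 17 - 26 = -9)
Y*247 = -9*247 = -2223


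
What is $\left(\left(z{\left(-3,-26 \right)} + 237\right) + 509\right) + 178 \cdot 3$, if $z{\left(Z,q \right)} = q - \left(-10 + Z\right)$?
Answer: $1267$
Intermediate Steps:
$z{\left(Z,q \right)} = 10 + q - Z$ ($z{\left(Z,q \right)} = q - \left(-10 + Z\right) = 10 + q - Z$)
$\left(\left(z{\left(-3,-26 \right)} + 237\right) + 509\right) + 178 \cdot 3 = \left(\left(\left(10 - 26 - -3\right) + 237\right) + 509\right) + 178 \cdot 3 = \left(\left(\left(10 - 26 + 3\right) + 237\right) + 509\right) + 534 = \left(\left(-13 + 237\right) + 509\right) + 534 = \left(224 + 509\right) + 534 = 733 + 534 = 1267$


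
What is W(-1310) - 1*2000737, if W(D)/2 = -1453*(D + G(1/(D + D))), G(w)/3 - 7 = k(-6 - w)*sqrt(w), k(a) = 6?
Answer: 1745097 - 26154*I*sqrt(655)/655 ≈ 1.7451e+6 - 1021.9*I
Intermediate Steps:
G(w) = 21 + 18*sqrt(w) (G(w) = 21 + 3*(6*sqrt(w)) = 21 + 18*sqrt(w))
W(D) = -61026 - 2906*D - 26154*sqrt(2)*sqrt(1/D) (W(D) = 2*(-1453*(D + (21 + 18*sqrt(1/(D + D))))) = 2*(-1453*(D + (21 + 18*sqrt(1/(2*D))))) = 2*(-1453*(D + (21 + 18*(sqrt(2)*sqrt(1/D)/2)))) = 2*(-1453*(D + (21 + 9*sqrt(2)*sqrt(1/D)))) = 2*(-1453*(21 + D + 9*sqrt(2)*sqrt(1/D))) = 2*(-30513 - 1453*D - 13077*sqrt(2)*sqrt(1/D)) = -61026 - 2906*D - 26154*sqrt(2)*sqrt(1/D))
W(-1310) - 1*2000737 = (-61026 - 2906*(-1310) - 26154*sqrt(2)*sqrt(1/(-1310))) - 1*2000737 = (-61026 + 3806860 - 26154*sqrt(2)*sqrt(-1/1310)) - 2000737 = (-61026 + 3806860 - 26154*sqrt(2)*I*sqrt(1310)/1310) - 2000737 = (-61026 + 3806860 - 26154*I*sqrt(655)/655) - 2000737 = (3745834 - 26154*I*sqrt(655)/655) - 2000737 = 1745097 - 26154*I*sqrt(655)/655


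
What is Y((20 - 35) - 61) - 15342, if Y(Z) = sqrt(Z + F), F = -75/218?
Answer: -15342 + I*sqrt(3628174)/218 ≈ -15342.0 + 8.7375*I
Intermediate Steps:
F = -75/218 (F = -75*1/218 = -75/218 ≈ -0.34404)
Y(Z) = sqrt(-75/218 + Z) (Y(Z) = sqrt(Z - 75/218) = sqrt(-75/218 + Z))
Y((20 - 35) - 61) - 15342 = sqrt(-16350 + 47524*((20 - 35) - 61))/218 - 15342 = sqrt(-16350 + 47524*(-15 - 61))/218 - 15342 = sqrt(-16350 + 47524*(-76))/218 - 15342 = sqrt(-16350 - 3611824)/218 - 15342 = sqrt(-3628174)/218 - 15342 = (I*sqrt(3628174))/218 - 15342 = I*sqrt(3628174)/218 - 15342 = -15342 + I*sqrt(3628174)/218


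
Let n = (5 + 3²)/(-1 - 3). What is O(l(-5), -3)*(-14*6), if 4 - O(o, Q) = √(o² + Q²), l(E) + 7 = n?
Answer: -336 + 126*√53 ≈ 581.29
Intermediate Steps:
n = -7/2 (n = (5 + 9)/(-4) = 14*(-¼) = -7/2 ≈ -3.5000)
l(E) = -21/2 (l(E) = -7 - 7/2 = -21/2)
O(o, Q) = 4 - √(Q² + o²) (O(o, Q) = 4 - √(o² + Q²) = 4 - √(Q² + o²))
O(l(-5), -3)*(-14*6) = (4 - √((-3)² + (-21/2)²))*(-14*6) = (4 - √(9 + 441/4))*(-84) = (4 - √(477/4))*(-84) = (4 - 3*√53/2)*(-84) = -336 + 126*√53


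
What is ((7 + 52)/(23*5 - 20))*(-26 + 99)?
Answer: 4307/95 ≈ 45.337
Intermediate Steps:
((7 + 52)/(23*5 - 20))*(-26 + 99) = (59/(115 - 20))*73 = (59/95)*73 = 4307/95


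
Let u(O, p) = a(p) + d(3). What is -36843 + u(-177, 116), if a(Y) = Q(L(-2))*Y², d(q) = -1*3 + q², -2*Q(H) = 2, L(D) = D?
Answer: -50293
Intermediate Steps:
Q(H) = -1 (Q(H) = -½*2 = -1)
d(q) = -3 + q²
a(Y) = -Y²
u(O, p) = 6 - p² (u(O, p) = -p² + (-3 + 3²) = -p² + (-3 + 9) = -p² + 6 = 6 - p²)
-36843 + u(-177, 116) = -36843 + (6 - 1*116²) = -36843 + (6 - 1*13456) = -36843 + (6 - 13456) = -36843 - 13450 = -50293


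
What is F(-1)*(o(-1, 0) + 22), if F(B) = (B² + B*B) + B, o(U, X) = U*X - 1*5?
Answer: 17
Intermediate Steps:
o(U, X) = -5 + U*X (o(U, X) = U*X - 5 = -5 + U*X)
F(B) = B + 2*B² (F(B) = (B² + B²) + B = 2*B² + B = B + 2*B²)
F(-1)*(o(-1, 0) + 22) = (-(1 + 2*(-1)))*((-5 - 1*0) + 22) = (-(1 - 2))*((-5 + 0) + 22) = (-1*(-1))*(-5 + 22) = 1*17 = 17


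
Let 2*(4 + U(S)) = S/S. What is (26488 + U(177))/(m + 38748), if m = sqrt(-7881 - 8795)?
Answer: 513110703/750712090 - 52969*I*sqrt(4169)/1501424180 ≈ 0.6835 - 0.0022779*I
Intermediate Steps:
m = 2*I*sqrt(4169) (m = sqrt(-16676) = 2*I*sqrt(4169) ≈ 129.14*I)
U(S) = -7/2 (U(S) = -4 + (S/S)/2 = -4 + (1/2)*1 = -4 + 1/2 = -7/2)
(26488 + U(177))/(m + 38748) = (26488 - 7/2)/(2*I*sqrt(4169) + 38748) = 52969/(2*(38748 + 2*I*sqrt(4169)))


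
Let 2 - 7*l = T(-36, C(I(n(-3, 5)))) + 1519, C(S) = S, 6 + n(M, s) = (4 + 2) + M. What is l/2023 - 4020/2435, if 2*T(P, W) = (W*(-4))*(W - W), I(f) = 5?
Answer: -12124223/6896407 ≈ -1.7580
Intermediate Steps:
n(M, s) = M (n(M, s) = -6 + ((4 + 2) + M) = -6 + (6 + M) = M)
T(P, W) = 0 (T(P, W) = ((W*(-4))*(W - W))/2 = (-4*W*0)/2 = (1/2)*0 = 0)
l = -1517/7 (l = 2/7 - (0 + 1519)/7 = 2/7 - 1/7*1519 = 2/7 - 217 = -1517/7 ≈ -216.71)
l/2023 - 4020/2435 = -1517/7/2023 - 4020/2435 = -1517/7*1/2023 - 4020*1/2435 = -1517/14161 - 804/487 = -12124223/6896407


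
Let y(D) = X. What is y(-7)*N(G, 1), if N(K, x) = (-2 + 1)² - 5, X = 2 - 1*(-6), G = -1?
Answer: -32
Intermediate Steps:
X = 8 (X = 2 + 6 = 8)
N(K, x) = -4 (N(K, x) = (-1)² - 5 = 1 - 5 = -4)
y(D) = 8
y(-7)*N(G, 1) = 8*(-4) = -32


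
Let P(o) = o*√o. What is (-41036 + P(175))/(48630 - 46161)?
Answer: -41036/2469 + 875*√7/2469 ≈ -15.683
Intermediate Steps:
P(o) = o^(3/2)
(-41036 + P(175))/(48630 - 46161) = (-41036 + 175^(3/2))/(48630 - 46161) = (-41036 + 875*√7)/2469 = (-41036 + 875*√7)*(1/2469) = -41036/2469 + 875*√7/2469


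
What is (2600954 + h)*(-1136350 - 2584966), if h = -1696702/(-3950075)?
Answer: -38232670591927259632/3950075 ≈ -9.6790e+12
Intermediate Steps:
h = 1696702/3950075 (h = -1696702*(-1/3950075) = 1696702/3950075 ≈ 0.42954)
(2600954 + h)*(-1136350 - 2584966) = (2600954 + 1696702/3950075)*(-1136350 - 2584966) = (10273965068252/3950075)*(-3721316) = -38232670591927259632/3950075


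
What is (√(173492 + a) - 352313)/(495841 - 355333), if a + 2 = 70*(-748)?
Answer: -352313/140508 + √121130/140508 ≈ -2.5049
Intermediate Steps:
a = -52362 (a = -2 + 70*(-748) = -2 - 52360 = -52362)
(√(173492 + a) - 352313)/(495841 - 355333) = (√(173492 - 52362) - 352313)/(495841 - 355333) = (√121130 - 352313)/140508 = (-352313 + √121130)*(1/140508) = -352313/140508 + √121130/140508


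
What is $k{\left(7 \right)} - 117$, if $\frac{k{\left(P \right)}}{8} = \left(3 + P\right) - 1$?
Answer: $-45$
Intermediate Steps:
$k{\left(P \right)} = 16 + 8 P$ ($k{\left(P \right)} = 8 \left(\left(3 + P\right) - 1\right) = 8 \left(2 + P\right) = 16 + 8 P$)
$k{\left(7 \right)} - 117 = \left(16 + 8 \cdot 7\right) - 117 = \left(16 + 56\right) - 117 = 72 - 117 = -45$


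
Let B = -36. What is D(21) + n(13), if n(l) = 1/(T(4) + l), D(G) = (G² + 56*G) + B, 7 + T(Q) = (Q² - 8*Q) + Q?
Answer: 9485/6 ≈ 1580.8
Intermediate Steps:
T(Q) = -7 + Q² - 7*Q (T(Q) = -7 + ((Q² - 8*Q) + Q) = -7 + (Q² - 7*Q) = -7 + Q² - 7*Q)
D(G) = -36 + G² + 56*G (D(G) = (G² + 56*G) - 36 = -36 + G² + 56*G)
n(l) = 1/(-19 + l) (n(l) = 1/((-7 + 4² - 7*4) + l) = 1/((-7 + 16 - 28) + l) = 1/(-19 + l))
D(21) + n(13) = (-36 + 21² + 56*21) + 1/(-19 + 13) = (-36 + 441 + 1176) + 1/(-6) = 1581 - ⅙ = 9485/6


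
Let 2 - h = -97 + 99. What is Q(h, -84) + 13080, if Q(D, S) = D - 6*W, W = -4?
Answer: 13104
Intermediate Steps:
h = 0 (h = 2 - (-97 + 99) = 2 - 1*2 = 2 - 2 = 0)
Q(D, S) = 24 + D (Q(D, S) = D - 6*(-4) = D + 24 = 24 + D)
Q(h, -84) + 13080 = (24 + 0) + 13080 = 24 + 13080 = 13104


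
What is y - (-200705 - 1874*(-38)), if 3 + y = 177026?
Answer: 306516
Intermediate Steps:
y = 177023 (y = -3 + 177026 = 177023)
y - (-200705 - 1874*(-38)) = 177023 - (-200705 - 1874*(-38)) = 177023 - (-200705 + 71212) = 177023 - 1*(-129493) = 177023 + 129493 = 306516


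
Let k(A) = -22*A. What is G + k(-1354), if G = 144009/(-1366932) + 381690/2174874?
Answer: 4919838817120711/165161381476 ≈ 29788.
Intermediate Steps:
G = 11585713623/165161381476 (G = 144009*(-1/1366932) + 381690*(1/2174874) = -48003/455644 + 63615/362479 = 11585713623/165161381476 ≈ 0.070148)
G + k(-1354) = 11585713623/165161381476 - 22*(-1354) = 11585713623/165161381476 + 29788 = 4919838817120711/165161381476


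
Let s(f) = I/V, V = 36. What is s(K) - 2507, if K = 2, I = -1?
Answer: -90253/36 ≈ -2507.0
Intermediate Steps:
s(f) = -1/36
s(K) - 2507 = -1/36 - 2507 = -90253/36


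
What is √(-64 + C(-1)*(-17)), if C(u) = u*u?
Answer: 9*I ≈ 9.0*I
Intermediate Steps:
C(u) = u²
√(-64 + C(-1)*(-17)) = √(-64 + (-1)²*(-17)) = √(-64 + 1*(-17)) = √(-64 - 17) = √(-81) = 9*I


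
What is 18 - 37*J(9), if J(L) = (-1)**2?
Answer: -19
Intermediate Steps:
J(L) = 1
18 - 37*J(9) = 18 - 37*1 = 18 - 37 = -19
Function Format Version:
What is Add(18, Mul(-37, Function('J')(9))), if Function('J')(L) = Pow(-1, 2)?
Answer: -19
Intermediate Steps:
Function('J')(L) = 1
Add(18, Mul(-37, Function('J')(9))) = Add(18, Mul(-37, 1)) = Add(18, -37) = -19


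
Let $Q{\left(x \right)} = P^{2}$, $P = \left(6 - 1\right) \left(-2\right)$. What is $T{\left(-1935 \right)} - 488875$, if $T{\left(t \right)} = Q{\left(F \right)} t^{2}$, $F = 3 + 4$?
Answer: $373933625$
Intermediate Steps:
$P = -10$ ($P = 5 \left(-2\right) = -10$)
$F = 7$
$Q{\left(x \right)} = 100$ ($Q{\left(x \right)} = \left(-10\right)^{2} = 100$)
$T{\left(t \right)} = 100 t^{2}$
$T{\left(-1935 \right)} - 488875 = 100 \left(-1935\right)^{2} - 488875 = 100 \cdot 3744225 - 488875 = 374422500 - 488875 = 373933625$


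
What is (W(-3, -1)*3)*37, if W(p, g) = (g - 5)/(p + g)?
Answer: 333/2 ≈ 166.50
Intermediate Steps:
W(p, g) = (-5 + g)/(g + p)
(W(-3, -1)*3)*37 = (((-5 - 1)/(-1 - 3))*3)*37 = ((-6/(-4))*3)*37 = (-1/4*(-6)*3)*37 = ((3/2)*3)*37 = (9/2)*37 = 333/2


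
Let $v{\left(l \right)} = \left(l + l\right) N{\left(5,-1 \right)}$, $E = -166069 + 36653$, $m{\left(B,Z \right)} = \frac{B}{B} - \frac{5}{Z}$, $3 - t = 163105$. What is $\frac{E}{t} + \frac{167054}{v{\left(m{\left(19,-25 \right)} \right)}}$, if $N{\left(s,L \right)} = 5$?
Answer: $\frac{6812098625}{489306} \approx 13922.0$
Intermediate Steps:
$t = -163102$ ($t = 3 - 163105 = -163102$)
$m{\left(B,Z \right)} = 1 - \frac{5}{Z}$
$E = -129416$
$v{\left(l \right)} = 10 l$ ($v{\left(l \right)} = \left(l + l\right) 5 = 2 l 5 = 10 l$)
$\frac{E}{t} + \frac{167054}{v{\left(m{\left(19,-25 \right)} \right)}} = - \frac{129416}{-163102} + \frac{167054}{10 \frac{-5 - 25}{-25}} = \left(-129416\right) \left(- \frac{1}{163102}\right) + \frac{167054}{10 \left(\left(- \frac{1}{25}\right) \left(-30\right)\right)} = \frac{64708}{81551} + \frac{167054}{10 \cdot \frac{6}{5}} = \frac{64708}{81551} + \frac{167054}{12} = \frac{64708}{81551} + 167054 \cdot \frac{1}{12} = \frac{64708}{81551} + \frac{83527}{6} = \frac{6812098625}{489306}$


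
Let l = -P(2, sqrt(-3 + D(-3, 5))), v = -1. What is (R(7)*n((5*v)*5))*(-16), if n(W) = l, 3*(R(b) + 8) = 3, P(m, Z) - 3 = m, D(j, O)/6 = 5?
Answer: -560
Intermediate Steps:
D(j, O) = 30 (D(j, O) = 6*5 = 30)
P(m, Z) = 3 + m
R(b) = -7 (R(b) = -8 + (1/3)*3 = -8 + 1 = -7)
l = -5 (l = -(3 + 2) = -1*5 = -5)
n(W) = -5
(R(7)*n((5*v)*5))*(-16) = -7*(-5)*(-16) = 35*(-16) = -560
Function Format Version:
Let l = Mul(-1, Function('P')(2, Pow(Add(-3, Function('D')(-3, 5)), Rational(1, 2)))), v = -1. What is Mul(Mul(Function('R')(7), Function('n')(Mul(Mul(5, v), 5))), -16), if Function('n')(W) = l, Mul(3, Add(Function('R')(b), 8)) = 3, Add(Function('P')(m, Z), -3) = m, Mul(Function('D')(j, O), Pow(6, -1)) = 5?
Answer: -560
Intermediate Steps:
Function('D')(j, O) = 30 (Function('D')(j, O) = Mul(6, 5) = 30)
Function('P')(m, Z) = Add(3, m)
Function('R')(b) = -7 (Function('R')(b) = Add(-8, Mul(Rational(1, 3), 3)) = Add(-8, 1) = -7)
l = -5 (l = Mul(-1, Add(3, 2)) = Mul(-1, 5) = -5)
Function('n')(W) = -5
Mul(Mul(Function('R')(7), Function('n')(Mul(Mul(5, v), 5))), -16) = Mul(Mul(-7, -5), -16) = Mul(35, -16) = -560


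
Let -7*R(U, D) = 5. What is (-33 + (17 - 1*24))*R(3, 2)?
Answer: 200/7 ≈ 28.571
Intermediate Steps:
R(U, D) = -5/7 (R(U, D) = -⅐*5 = -5/7)
(-33 + (17 - 1*24))*R(3, 2) = (-33 + (17 - 1*24))*(-5/7) = (-33 + (17 - 24))*(-5/7) = (-33 - 7)*(-5/7) = -40*(-5/7) = 200/7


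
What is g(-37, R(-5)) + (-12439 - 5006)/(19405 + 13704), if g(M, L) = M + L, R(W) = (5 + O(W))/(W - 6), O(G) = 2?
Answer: -13899021/364199 ≈ -38.163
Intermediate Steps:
R(W) = 7/(-6 + W) (R(W) = (5 + 2)/(W - 6) = 7/(-6 + W))
g(M, L) = L + M
g(-37, R(-5)) + (-12439 - 5006)/(19405 + 13704) = (7/(-6 - 5) - 37) + (-12439 - 5006)/(19405 + 13704) = (7/(-11) - 37) - 17445/33109 = (7*(-1/11) - 37) - 17445*1/33109 = (-7/11 - 37) - 17445/33109 = -414/11 - 17445/33109 = -13899021/364199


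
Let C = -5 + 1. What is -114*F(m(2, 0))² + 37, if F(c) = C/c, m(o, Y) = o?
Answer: -419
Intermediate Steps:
C = -4
F(c) = -4/c
-114*F(m(2, 0))² + 37 = -114*(-4/2)² + 37 = -114*(-4*½)² + 37 = -114*(-2)² + 37 = -114*4 + 37 = -456 + 37 = -419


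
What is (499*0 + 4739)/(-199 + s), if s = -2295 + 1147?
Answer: -4739/1347 ≈ -3.5182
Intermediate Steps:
s = -1148
(499*0 + 4739)/(-199 + s) = (499*0 + 4739)/(-199 - 1148) = (0 + 4739)/(-1347) = 4739*(-1/1347) = -4739/1347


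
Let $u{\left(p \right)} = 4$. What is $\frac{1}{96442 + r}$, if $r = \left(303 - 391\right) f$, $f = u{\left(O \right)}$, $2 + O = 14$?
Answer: $\frac{1}{96090} \approx 1.0407 \cdot 10^{-5}$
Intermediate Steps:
$O = 12$ ($O = -2 + 14 = 12$)
$f = 4$
$r = -352$ ($r = \left(303 - 391\right) 4 = \left(-88\right) 4 = -352$)
$\frac{1}{96442 + r} = \frac{1}{96442 - 352} = \frac{1}{96090}$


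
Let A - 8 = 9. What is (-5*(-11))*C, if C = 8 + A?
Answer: 1375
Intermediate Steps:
A = 17 (A = 8 + 9 = 17)
C = 25 (C = 8 + 17 = 25)
(-5*(-11))*C = -5*(-11)*25 = 55*25 = 1375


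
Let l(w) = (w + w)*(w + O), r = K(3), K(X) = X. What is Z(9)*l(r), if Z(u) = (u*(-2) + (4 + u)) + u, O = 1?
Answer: 96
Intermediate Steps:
r = 3
l(w) = 2*w*(1 + w) (l(w) = (w + w)*(w + 1) = (2*w)*(1 + w) = 2*w*(1 + w))
Z(u) = 4 (Z(u) = (-2*u + (4 + u)) + u = (4 - u) + u = 4)
Z(9)*l(r) = 4*(2*3*(1 + 3)) = 4*(2*3*4) = 4*24 = 96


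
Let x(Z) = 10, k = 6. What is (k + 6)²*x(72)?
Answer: 1440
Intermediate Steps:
(k + 6)²*x(72) = (6 + 6)²*10 = 12²*10 = 144*10 = 1440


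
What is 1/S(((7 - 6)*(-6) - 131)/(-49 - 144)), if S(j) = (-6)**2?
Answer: 1/36 ≈ 0.027778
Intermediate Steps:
S(j) = 36
1/S(((7 - 6)*(-6) - 131)/(-49 - 144)) = 1/36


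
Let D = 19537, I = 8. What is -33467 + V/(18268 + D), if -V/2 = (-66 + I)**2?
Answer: -1265226663/37805 ≈ -33467.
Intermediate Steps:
V = -6728 (V = -2*(-66 + 8)**2 = -2*(-58)**2 = -2*3364 = -6728)
-33467 + V/(18268 + D) = -33467 - 6728/(18268 + 19537) = -33467 - 6728/37805 = -1265226663/37805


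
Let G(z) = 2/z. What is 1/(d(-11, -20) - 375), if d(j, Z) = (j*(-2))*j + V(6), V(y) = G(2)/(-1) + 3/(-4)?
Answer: -4/2475 ≈ -0.0016162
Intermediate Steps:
V(y) = -7/4 (V(y) = (2/2)/(-1) + 3/(-4) = (2*(½))*(-1) + 3*(-¼) = 1*(-1) - ¾ = -1 - ¾ = -7/4)
d(j, Z) = -7/4 - 2*j² (d(j, Z) = (j*(-2))*j - 7/4 = (-2*j)*j - 7/4 = -2*j² - 7/4 = -7/4 - 2*j²)
1/(d(-11, -20) - 375) = 1/((-7/4 - 2*(-11)²) - 375) = 1/((-7/4 - 2*121) - 375) = 1/((-7/4 - 242) - 375) = 1/(-975/4 - 375) = 1/(-2475/4) = -4/2475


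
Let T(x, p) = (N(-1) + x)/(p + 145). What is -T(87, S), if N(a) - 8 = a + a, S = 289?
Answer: -3/14 ≈ -0.21429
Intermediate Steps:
N(a) = 8 + 2*a (N(a) = 8 + (a + a) = 8 + 2*a)
T(x, p) = (6 + x)/(145 + p) (T(x, p) = ((8 + 2*(-1)) + x)/(p + 145) = ((8 - 2) + x)/(145 + p) = (6 + x)/(145 + p))
-T(87, S) = -(6 + 87)/(145 + 289) = -93/434 = -1*3/14 = -3/14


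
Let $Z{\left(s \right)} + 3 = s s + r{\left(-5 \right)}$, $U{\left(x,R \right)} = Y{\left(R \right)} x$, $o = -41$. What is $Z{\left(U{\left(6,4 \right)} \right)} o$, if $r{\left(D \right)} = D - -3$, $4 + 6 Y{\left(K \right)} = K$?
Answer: $205$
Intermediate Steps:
$Y{\left(K \right)} = - \frac{2}{3} + \frac{K}{6}$
$r{\left(D \right)} = 3 + D$ ($r{\left(D \right)} = D + 3 = 3 + D$)
$U{\left(x,R \right)} = x \left(- \frac{2}{3} + \frac{R}{6}\right)$ ($U{\left(x,R \right)} = \left(- \frac{2}{3} + \frac{R}{6}\right) x = x \left(- \frac{2}{3} + \frac{R}{6}\right)$)
$Z{\left(s \right)} = -5 + s^{2}$ ($Z{\left(s \right)} = -3 + \left(s s + \left(3 - 5\right)\right) = -3 + \left(s^{2} - 2\right) = -3 + \left(-2 + s^{2}\right) = -5 + s^{2}$)
$Z{\left(U{\left(6,4 \right)} \right)} o = \left(-5 + \left(\frac{1}{6} \cdot 6 \left(-4 + 4\right)\right)^{2}\right) \left(-41\right) = \left(-5 + \left(\frac{1}{6} \cdot 6 \cdot 0\right)^{2}\right) \left(-41\right) = \left(-5 + 0^{2}\right) \left(-41\right) = \left(-5 + 0\right) \left(-41\right) = \left(-5\right) \left(-41\right) = 205$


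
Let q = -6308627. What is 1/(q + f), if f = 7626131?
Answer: 1/1317504 ≈ 7.5901e-7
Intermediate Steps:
1/(q + f) = 1/(-6308627 + 7626131) = 1/1317504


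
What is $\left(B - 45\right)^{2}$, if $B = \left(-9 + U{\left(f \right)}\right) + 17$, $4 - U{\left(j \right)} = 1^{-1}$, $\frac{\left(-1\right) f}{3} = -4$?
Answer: $1156$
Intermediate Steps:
$f = 12$ ($f = \left(-3\right) \left(-4\right) = 12$)
$U{\left(j \right)} = 3$ ($U{\left(j \right)} = 4 - 1^{-1} = 4 - 1 = 3$)
$B = 11$ ($B = \left(-9 + 3\right) + 17 = -6 + 17 = 11$)
$\left(B - 45\right)^{2} = \left(11 - 45\right)^{2} = \left(-34\right)^{2} = 1156$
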